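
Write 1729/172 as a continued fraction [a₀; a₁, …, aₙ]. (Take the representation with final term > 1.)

1729 = 10*172 + 9
172 = 19*9 + 1
9 = 9*1 + 0  (stop)
So 1729/172 = [10; 19, 9].

[10; 19, 9]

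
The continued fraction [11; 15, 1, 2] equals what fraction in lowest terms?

Using pₖ = aₖpₖ₋₁ + pₖ₋₂ and qₖ = aₖqₖ₋₁ + qₖ₋₂:
  k=0: a=11, p=11, q=1
  k=1: a=15, p=166, q=15
  k=2: a=1, p=177, q=16
  k=3: a=2, p=520, q=47

520/47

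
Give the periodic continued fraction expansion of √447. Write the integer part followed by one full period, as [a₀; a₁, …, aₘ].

[21; 7, 42]

a₀ = ⌊√447⌋ = 21.
With m₀=0, d₀=1 and mₖ₊₁ = dₖaₖ − mₖ, dₖ₊₁ = (n − mₖ₊₁²)/dₖ, aₖ₊₁ = ⌊(a₀+mₖ₊₁)/dₖ₊₁⌋:
  k=1: m=21, d=6, a=7
  k=2: m=21, d=1, a=42
d=1 and a=2a₀=42 at k=2, so the next step gives (m, d) = (21, 6) again — its k=1 value — and the period has length 2.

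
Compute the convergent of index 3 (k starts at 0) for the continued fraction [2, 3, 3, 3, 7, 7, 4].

76/33

Using pₖ = aₖpₖ₋₁ + pₖ₋₂, qₖ = aₖqₖ₋₁ + qₖ₋₂ (with p₋₁=1, p₋₂=0, q₋₁=0, q₋₂=1):
  k=0: a=2, p=2, q=1
  k=1: a=3, p=7, q=3
  k=2: a=3, p=23, q=10
  k=3: a=3, p=76, q=33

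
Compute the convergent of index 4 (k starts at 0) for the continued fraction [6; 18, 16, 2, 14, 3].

52276/8633

Using pₖ = aₖpₖ₋₁ + pₖ₋₂, qₖ = aₖqₖ₋₁ + qₖ₋₂ (with p₋₁=1, p₋₂=0, q₋₁=0, q₋₂=1):
  k=0: a=6, p=6, q=1
  k=1: a=18, p=109, q=18
  k=2: a=16, p=1750, q=289
  k=3: a=2, p=3609, q=596
  k=4: a=14, p=52276, q=8633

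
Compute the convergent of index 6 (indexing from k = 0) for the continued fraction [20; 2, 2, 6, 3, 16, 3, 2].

102948/5045

Using pₖ = aₖpₖ₋₁ + pₖ₋₂, qₖ = aₖqₖ₋₁ + qₖ₋₂ (with p₋₁=1, p₋₂=0, q₋₁=0, q₋₂=1):
  k=0: a=20, p=20, q=1
  k=1: a=2, p=41, q=2
  k=2: a=2, p=102, q=5
  k=3: a=6, p=653, q=32
  k=4: a=3, p=2061, q=101
  k=5: a=16, p=33629, q=1648
  k=6: a=3, p=102948, q=5045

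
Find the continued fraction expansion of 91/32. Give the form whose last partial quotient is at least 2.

91 = 2×32 + 27
32 = 1×27 + 5
27 = 5×5 + 2
5 = 2×2 + 1
2 = 2×1 + 0  (stop)
So 91/32 = [2; 1, 5, 2, 2].

[2; 1, 5, 2, 2]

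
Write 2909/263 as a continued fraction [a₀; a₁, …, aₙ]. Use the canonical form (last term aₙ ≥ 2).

[11; 16, 2, 3, 2]

2909 = 11×263 + 16
263 = 16×16 + 7
16 = 2×7 + 2
7 = 3×2 + 1
2 = 2×1 + 0  (stop)
So 2909/263 = [11; 16, 2, 3, 2].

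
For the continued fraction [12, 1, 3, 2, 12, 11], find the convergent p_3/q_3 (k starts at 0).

115/9

Using pₖ = aₖpₖ₋₁ + pₖ₋₂, qₖ = aₖqₖ₋₁ + qₖ₋₂ (with p₋₁=1, p₋₂=0, q₋₁=0, q₋₂=1):
  k=0: a=12, p=12, q=1
  k=1: a=1, p=13, q=1
  k=2: a=3, p=51, q=4
  k=3: a=2, p=115, q=9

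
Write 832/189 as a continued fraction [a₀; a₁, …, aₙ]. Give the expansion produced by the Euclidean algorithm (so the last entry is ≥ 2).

832 = 4×189 + 76
189 = 2×76 + 37
76 = 2×37 + 2
37 = 18×2 + 1
2 = 2×1 + 0  (stop)
So 832/189 = [4; 2, 2, 18, 2].

[4; 2, 2, 18, 2]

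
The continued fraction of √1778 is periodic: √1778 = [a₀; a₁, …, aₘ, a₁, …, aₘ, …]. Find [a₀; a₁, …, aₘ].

a₀ = ⌊√1778⌋ = 42.

[42; 6, 84]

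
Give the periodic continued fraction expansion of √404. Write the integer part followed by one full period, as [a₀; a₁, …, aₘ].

[20; 10, 40]

a₀ = ⌊√404⌋ = 20.
With m₀=0, d₀=1 and mₖ₊₁ = dₖaₖ − mₖ, dₖ₊₁ = (n − mₖ₊₁²)/dₖ, aₖ₊₁ = ⌊(a₀+mₖ₊₁)/dₖ₊₁⌋:
  k=1: m=20, d=4, a=10
  k=2: m=20, d=1, a=40
d=1 and a=2a₀=40 at k=2, so the next step gives (m, d) = (20, 4) again — its k=1 value — and the period has length 2.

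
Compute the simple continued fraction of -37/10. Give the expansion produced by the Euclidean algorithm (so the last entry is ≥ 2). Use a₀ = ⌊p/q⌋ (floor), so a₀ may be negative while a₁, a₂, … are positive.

-37 = -4·10 + 3
10 = 3·3 + 1
3 = 3·1 + 0  (stop)
So -37/10 = [-4; 3, 3].

[-4; 3, 3]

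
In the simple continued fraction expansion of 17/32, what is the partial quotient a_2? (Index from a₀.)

17 = 0·32 + 17   →  a_0 = 0
32 = 1·17 + 15   →  a_1 = 1
17 = 1·15 + 2   →  a_2 = 1

1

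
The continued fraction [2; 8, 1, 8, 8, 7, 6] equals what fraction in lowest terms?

Using pₖ = aₖpₖ₋₁ + pₖ₋₂ and qₖ = aₖqₖ₋₁ + qₖ₋₂:
  k=0: a=2, p=2, q=1
  k=1: a=8, p=17, q=8
  k=2: a=1, p=19, q=9
  k=3: a=8, p=169, q=80
  k=4: a=8, p=1371, q=649
  k=5: a=7, p=9766, q=4623
  k=6: a=6, p=59967, q=28387

59967/28387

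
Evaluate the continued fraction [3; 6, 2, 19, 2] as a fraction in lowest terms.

1637/519

Using pₖ = aₖpₖ₋₁ + pₖ₋₂ and qₖ = aₖqₖ₋₁ + qₖ₋₂:
  k=0: a=3, p=3, q=1
  k=1: a=6, p=19, q=6
  k=2: a=2, p=41, q=13
  k=3: a=19, p=798, q=253
  k=4: a=2, p=1637, q=519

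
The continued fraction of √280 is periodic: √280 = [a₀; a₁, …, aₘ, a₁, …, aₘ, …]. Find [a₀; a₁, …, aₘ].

a₀ = ⌊√280⌋ = 16.
With m₀=0, d₀=1 and mₖ₊₁ = dₖaₖ − mₖ, dₖ₊₁ = (n − mₖ₊₁²)/dₖ, aₖ₊₁ = ⌊(a₀+mₖ₊₁)/dₖ₊₁⌋:
  k=1: m=16, d=24, a=1
  k=2: m=8, d=9, a=2
  k=3: m=10, d=20, a=1
  k=4: m=10, d=9, a=2
  k=5: m=8, d=24, a=1
  k=6: m=16, d=1, a=32
d=1 and a=2a₀=32 at k=6, so the next step gives (m, d) = (16, 24) again — its k=1 value — and the period has length 6.

[16; 1, 2, 1, 2, 1, 32]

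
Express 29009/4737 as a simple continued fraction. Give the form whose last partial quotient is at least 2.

29009 = 6×4737 + 587
4737 = 8×587 + 41
587 = 14×41 + 13
41 = 3×13 + 2
13 = 6×2 + 1
2 = 2×1 + 0  (stop)
So 29009/4737 = [6; 8, 14, 3, 6, 2].

[6; 8, 14, 3, 6, 2]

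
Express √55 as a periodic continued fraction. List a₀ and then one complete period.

a₀ = ⌊√55⌋ = 7.
With m₀=0, d₀=1 and mₖ₊₁ = dₖaₖ − mₖ, dₖ₊₁ = (n − mₖ₊₁²)/dₖ, aₖ₊₁ = ⌊(a₀+mₖ₊₁)/dₖ₊₁⌋:
  k=1: m=7, d=6, a=2
  k=2: m=5, d=5, a=2
  k=3: m=5, d=6, a=2
  k=4: m=7, d=1, a=14
d=1 and a=2a₀=14 at k=4, so the next step gives (m, d) = (7, 6) again — its k=1 value — and the period has length 4.

[7; 2, 2, 2, 14]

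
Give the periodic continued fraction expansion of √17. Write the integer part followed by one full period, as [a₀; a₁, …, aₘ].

a₀ = ⌊√17⌋ = 4.

[4; 8]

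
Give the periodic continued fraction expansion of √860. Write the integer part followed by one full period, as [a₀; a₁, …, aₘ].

[29; 3, 14, 3, 58]

a₀ = ⌊√860⌋ = 29.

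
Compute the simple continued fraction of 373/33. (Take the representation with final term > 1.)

[11; 3, 3, 3]

373 = 11·33 + 10
33 = 3·10 + 3
10 = 3·3 + 1
3 = 3·1 + 0  (stop)
So 373/33 = [11; 3, 3, 3].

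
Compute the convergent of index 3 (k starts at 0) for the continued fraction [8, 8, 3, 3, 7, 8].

674/83

Using pₖ = aₖpₖ₋₁ + pₖ₋₂, qₖ = aₖqₖ₋₁ + qₖ₋₂ (with p₋₁=1, p₋₂=0, q₋₁=0, q₋₂=1):
  k=0: a=8, p=8, q=1
  k=1: a=8, p=65, q=8
  k=2: a=3, p=203, q=25
  k=3: a=3, p=674, q=83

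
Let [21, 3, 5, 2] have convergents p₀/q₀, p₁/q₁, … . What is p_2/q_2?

341/16

Using pₖ = aₖpₖ₋₁ + pₖ₋₂, qₖ = aₖqₖ₋₁ + qₖ₋₂ (with p₋₁=1, p₋₂=0, q₋₁=0, q₋₂=1):
  k=0: a=21, p=21, q=1
  k=1: a=3, p=64, q=3
  k=2: a=5, p=341, q=16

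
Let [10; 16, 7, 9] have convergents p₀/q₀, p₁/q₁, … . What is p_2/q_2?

Using pₖ = aₖpₖ₋₁ + pₖ₋₂, qₖ = aₖqₖ₋₁ + qₖ₋₂ (with p₋₁=1, p₋₂=0, q₋₁=0, q₋₂=1):
  k=0: a=10, p=10, q=1
  k=1: a=16, p=161, q=16
  k=2: a=7, p=1137, q=113

1137/113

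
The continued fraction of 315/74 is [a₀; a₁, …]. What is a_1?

3

315 = 4·74 + 19   →  a_0 = 4
74 = 3·19 + 17   →  a_1 = 3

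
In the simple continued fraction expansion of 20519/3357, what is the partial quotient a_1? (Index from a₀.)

8

20519 = 6·3357 + 377   →  a_0 = 6
3357 = 8·377 + 341   →  a_1 = 8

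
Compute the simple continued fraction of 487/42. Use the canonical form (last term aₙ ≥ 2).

[11; 1, 1, 2, 8]

487 = 11·42 + 25
42 = 1·25 + 17
25 = 1·17 + 8
17 = 2·8 + 1
8 = 8·1 + 0  (stop)
So 487/42 = [11; 1, 1, 2, 8].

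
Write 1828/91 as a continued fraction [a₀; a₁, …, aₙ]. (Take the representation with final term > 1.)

1828 = 20×91 + 8
91 = 11×8 + 3
8 = 2×3 + 2
3 = 1×2 + 1
2 = 2×1 + 0  (stop)
So 1828/91 = [20; 11, 2, 1, 2].

[20; 11, 2, 1, 2]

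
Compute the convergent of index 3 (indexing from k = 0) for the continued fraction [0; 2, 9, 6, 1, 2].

Using pₖ = aₖpₖ₋₁ + pₖ₋₂, qₖ = aₖqₖ₋₁ + qₖ₋₂ (with p₋₁=1, p₋₂=0, q₋₁=0, q₋₂=1):
  k=0: a=0, p=0, q=1
  k=1: a=2, p=1, q=2
  k=2: a=9, p=9, q=19
  k=3: a=6, p=55, q=116

55/116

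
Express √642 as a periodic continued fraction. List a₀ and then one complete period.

a₀ = ⌊√642⌋ = 25.
With m₀=0, d₀=1 and mₖ₊₁ = dₖaₖ − mₖ, dₖ₊₁ = (n − mₖ₊₁²)/dₖ, aₖ₊₁ = ⌊(a₀+mₖ₊₁)/dₖ₊₁⌋:
  k=1: m=25, d=17, a=2
  k=2: m=9, d=33, a=1
  k=3: m=24, d=2, a=24
  k=4: m=24, d=33, a=1
  k=5: m=9, d=17, a=2
  k=6: m=25, d=1, a=50
d=1 and a=2a₀=50 at k=6, so the next step gives (m, d) = (25, 17) again — its k=1 value — and the period has length 6.

[25; 2, 1, 24, 1, 2, 50]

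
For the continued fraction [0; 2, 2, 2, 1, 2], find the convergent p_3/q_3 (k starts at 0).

5/12

Using pₖ = aₖpₖ₋₁ + pₖ₋₂, qₖ = aₖqₖ₋₁ + qₖ₋₂ (with p₋₁=1, p₋₂=0, q₋₁=0, q₋₂=1):
  k=0: a=0, p=0, q=1
  k=1: a=2, p=1, q=2
  k=2: a=2, p=2, q=5
  k=3: a=2, p=5, q=12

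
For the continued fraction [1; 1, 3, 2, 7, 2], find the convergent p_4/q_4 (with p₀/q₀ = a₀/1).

Using pₖ = aₖpₖ₋₁ + pₖ₋₂, qₖ = aₖqₖ₋₁ + qₖ₋₂ (with p₋₁=1, p₋₂=0, q₋₁=0, q₋₂=1):
  k=0: a=1, p=1, q=1
  k=1: a=1, p=2, q=1
  k=2: a=3, p=7, q=4
  k=3: a=2, p=16, q=9
  k=4: a=7, p=119, q=67

119/67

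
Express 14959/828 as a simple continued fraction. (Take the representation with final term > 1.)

[18; 15, 18, 3]

14959 = 18·828 + 55
828 = 15·55 + 3
55 = 18·3 + 1
3 = 3·1 + 0  (stop)
So 14959/828 = [18; 15, 18, 3].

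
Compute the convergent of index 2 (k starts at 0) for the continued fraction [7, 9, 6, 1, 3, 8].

391/55

Using pₖ = aₖpₖ₋₁ + pₖ₋₂, qₖ = aₖqₖ₋₁ + qₖ₋₂ (with p₋₁=1, p₋₂=0, q₋₁=0, q₋₂=1):
  k=0: a=7, p=7, q=1
  k=1: a=9, p=64, q=9
  k=2: a=6, p=391, q=55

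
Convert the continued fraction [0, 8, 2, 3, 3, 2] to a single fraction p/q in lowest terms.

53/447

Using pₖ = aₖpₖ₋₁ + pₖ₋₂ and qₖ = aₖqₖ₋₁ + qₖ₋₂:
  k=0: a=0, p=0, q=1
  k=1: a=8, p=1, q=8
  k=2: a=2, p=2, q=17
  k=3: a=3, p=7, q=59
  k=4: a=3, p=23, q=194
  k=5: a=2, p=53, q=447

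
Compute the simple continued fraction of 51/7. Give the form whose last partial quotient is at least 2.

[7; 3, 2]

51 = 7×7 + 2
7 = 3×2 + 1
2 = 2×1 + 0  (stop)
So 51/7 = [7; 3, 2].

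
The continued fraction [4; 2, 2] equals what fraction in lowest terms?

Fold from the inside: start with 2/1.
  2 + 1/2 = 5/2
  4 + 2/5 = 22/5

22/5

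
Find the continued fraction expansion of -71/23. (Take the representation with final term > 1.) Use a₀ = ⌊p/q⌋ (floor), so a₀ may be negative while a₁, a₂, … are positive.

-71 = -4*23 + 21
23 = 1*21 + 2
21 = 10*2 + 1
2 = 2*1 + 0  (stop)
So -71/23 = [-4; 1, 10, 2].

[-4; 1, 10, 2]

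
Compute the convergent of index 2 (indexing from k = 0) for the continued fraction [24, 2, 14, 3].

710/29

Using pₖ = aₖpₖ₋₁ + pₖ₋₂, qₖ = aₖqₖ₋₁ + qₖ₋₂ (with p₋₁=1, p₋₂=0, q₋₁=0, q₋₂=1):
  k=0: a=24, p=24, q=1
  k=1: a=2, p=49, q=2
  k=2: a=14, p=710, q=29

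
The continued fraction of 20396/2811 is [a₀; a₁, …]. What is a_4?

16

20396 = 7·2811 + 719   →  a_0 = 7
2811 = 3·719 + 654   →  a_1 = 3
719 = 1·654 + 65   →  a_2 = 1
654 = 10·65 + 4   →  a_3 = 10
65 = 16·4 + 1   →  a_4 = 16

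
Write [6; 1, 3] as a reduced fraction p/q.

27/4

Using pₖ = aₖpₖ₋₁ + pₖ₋₂ and qₖ = aₖqₖ₋₁ + qₖ₋₂:
  k=0: a=6, p=6, q=1
  k=1: a=1, p=7, q=1
  k=2: a=3, p=27, q=4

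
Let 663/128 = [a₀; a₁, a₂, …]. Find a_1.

663 = 5·128 + 23   →  a_0 = 5
128 = 5·23 + 13   →  a_1 = 5

5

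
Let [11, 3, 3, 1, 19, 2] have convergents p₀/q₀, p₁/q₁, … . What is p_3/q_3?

Using pₖ = aₖpₖ₋₁ + pₖ₋₂, qₖ = aₖqₖ₋₁ + qₖ₋₂ (with p₋₁=1, p₋₂=0, q₋₁=0, q₋₂=1):
  k=0: a=11, p=11, q=1
  k=1: a=3, p=34, q=3
  k=2: a=3, p=113, q=10
  k=3: a=1, p=147, q=13

147/13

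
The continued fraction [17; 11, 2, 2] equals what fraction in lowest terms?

974/57

Fold from the inside: start with 2/1.
  2 + 1/2 = 5/2
  11 + 2/5 = 57/5
  17 + 5/57 = 974/57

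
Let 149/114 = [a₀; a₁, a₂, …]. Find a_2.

149 = 1·114 + 35   →  a_0 = 1
114 = 3·35 + 9   →  a_1 = 3
35 = 3·9 + 8   →  a_2 = 3

3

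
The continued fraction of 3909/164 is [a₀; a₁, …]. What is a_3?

13

3909 = 23·164 + 137   →  a_0 = 23
164 = 1·137 + 27   →  a_1 = 1
137 = 5·27 + 2   →  a_2 = 5
27 = 13·2 + 1   →  a_3 = 13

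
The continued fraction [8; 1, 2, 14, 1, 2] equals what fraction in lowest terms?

Using pₖ = aₖpₖ₋₁ + pₖ₋₂ and qₖ = aₖqₖ₋₁ + qₖ₋₂:
  k=0: a=8, p=8, q=1
  k=1: a=1, p=9, q=1
  k=2: a=2, p=26, q=3
  k=3: a=14, p=373, q=43
  k=4: a=1, p=399, q=46
  k=5: a=2, p=1171, q=135

1171/135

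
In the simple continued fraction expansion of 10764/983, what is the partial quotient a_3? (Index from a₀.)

10764 = 10·983 + 934   →  a_0 = 10
983 = 1·934 + 49   →  a_1 = 1
934 = 19·49 + 3   →  a_2 = 19
49 = 16·3 + 1   →  a_3 = 16

16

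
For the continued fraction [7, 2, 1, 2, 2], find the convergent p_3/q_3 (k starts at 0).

Using pₖ = aₖpₖ₋₁ + pₖ₋₂, qₖ = aₖqₖ₋₁ + qₖ₋₂ (with p₋₁=1, p₋₂=0, q₋₁=0, q₋₂=1):
  k=0: a=7, p=7, q=1
  k=1: a=2, p=15, q=2
  k=2: a=1, p=22, q=3
  k=3: a=2, p=59, q=8

59/8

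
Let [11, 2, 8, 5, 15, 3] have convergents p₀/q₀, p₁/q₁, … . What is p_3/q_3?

Using pₖ = aₖpₖ₋₁ + pₖ₋₂, qₖ = aₖqₖ₋₁ + qₖ₋₂ (with p₋₁=1, p₋₂=0, q₋₁=0, q₋₂=1):
  k=0: a=11, p=11, q=1
  k=1: a=2, p=23, q=2
  k=2: a=8, p=195, q=17
  k=3: a=5, p=998, q=87

998/87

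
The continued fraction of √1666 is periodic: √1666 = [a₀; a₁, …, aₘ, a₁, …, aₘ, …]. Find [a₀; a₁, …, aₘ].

a₀ = ⌊√1666⌋ = 40.
With m₀=0, d₀=1 and mₖ₊₁ = dₖaₖ − mₖ, dₖ₊₁ = (n − mₖ₊₁²)/dₖ, aₖ₊₁ = ⌊(a₀+mₖ₊₁)/dₖ₊₁⌋:
  k=1: m=40, d=66, a=1
  k=2: m=26, d=15, a=4
  k=3: m=34, d=34, a=2
  k=4: m=34, d=15, a=4
  k=5: m=26, d=66, a=1
  k=6: m=40, d=1, a=80
d=1 and a=2a₀=80 at k=6, so the next step gives (m, d) = (40, 66) again — its k=1 value — and the period has length 6.

[40; 1, 4, 2, 4, 1, 80]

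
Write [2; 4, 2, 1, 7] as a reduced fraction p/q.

223/100

Using pₖ = aₖpₖ₋₁ + pₖ₋₂ and qₖ = aₖqₖ₋₁ + qₖ₋₂:
  k=0: a=2, p=2, q=1
  k=1: a=4, p=9, q=4
  k=2: a=2, p=20, q=9
  k=3: a=1, p=29, q=13
  k=4: a=7, p=223, q=100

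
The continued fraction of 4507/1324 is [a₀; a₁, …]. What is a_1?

2

4507 = 3·1324 + 535   →  a_0 = 3
1324 = 2·535 + 254   →  a_1 = 2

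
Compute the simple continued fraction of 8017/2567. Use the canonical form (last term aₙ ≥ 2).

[3; 8, 8, 9, 1, 3]

8017 = 3×2567 + 316
2567 = 8×316 + 39
316 = 8×39 + 4
39 = 9×4 + 3
4 = 1×3 + 1
3 = 3×1 + 0  (stop)
So 8017/2567 = [3; 8, 8, 9, 1, 3].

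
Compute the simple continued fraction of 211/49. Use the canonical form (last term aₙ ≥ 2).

[4; 3, 3, 1, 3]

211 = 4·49 + 15
49 = 3·15 + 4
15 = 3·4 + 3
4 = 1·3 + 1
3 = 3·1 + 0  (stop)
So 211/49 = [4; 3, 3, 1, 3].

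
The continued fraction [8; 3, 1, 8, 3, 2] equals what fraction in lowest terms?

2089/253

Using pₖ = aₖpₖ₋₁ + pₖ₋₂ and qₖ = aₖqₖ₋₁ + qₖ₋₂:
  k=0: a=8, p=8, q=1
  k=1: a=3, p=25, q=3
  k=2: a=1, p=33, q=4
  k=3: a=8, p=289, q=35
  k=4: a=3, p=900, q=109
  k=5: a=2, p=2089, q=253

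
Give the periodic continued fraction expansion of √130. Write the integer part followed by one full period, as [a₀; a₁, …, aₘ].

[11; 2, 2, 22]

a₀ = ⌊√130⌋ = 11.
With m₀=0, d₀=1 and mₖ₊₁ = dₖaₖ − mₖ, dₖ₊₁ = (n − mₖ₊₁²)/dₖ, aₖ₊₁ = ⌊(a₀+mₖ₊₁)/dₖ₊₁⌋:
  k=1: m=11, d=9, a=2
  k=2: m=7, d=9, a=2
  k=3: m=11, d=1, a=22
d=1 and a=2a₀=22 at k=3, so the next step gives (m, d) = (11, 9) again — its k=1 value — and the period has length 3.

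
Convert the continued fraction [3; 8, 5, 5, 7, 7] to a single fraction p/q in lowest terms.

34146/10937

Using pₖ = aₖpₖ₋₁ + pₖ₋₂ and qₖ = aₖqₖ₋₁ + qₖ₋₂:
  k=0: a=3, p=3, q=1
  k=1: a=8, p=25, q=8
  k=2: a=5, p=128, q=41
  k=3: a=5, p=665, q=213
  k=4: a=7, p=4783, q=1532
  k=5: a=7, p=34146, q=10937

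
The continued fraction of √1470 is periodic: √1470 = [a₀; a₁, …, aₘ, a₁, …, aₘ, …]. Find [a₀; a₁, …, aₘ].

[38; 2, 1, 14, 1, 2, 76]

a₀ = ⌊√1470⌋ = 38.
With m₀=0, d₀=1 and mₖ₊₁ = dₖaₖ − mₖ, dₖ₊₁ = (n − mₖ₊₁²)/dₖ, aₖ₊₁ = ⌊(a₀+mₖ₊₁)/dₖ₊₁⌋:
  k=1: m=38, d=26, a=2
  k=2: m=14, d=49, a=1
  k=3: m=35, d=5, a=14
  k=4: m=35, d=49, a=1
  k=5: m=14, d=26, a=2
  k=6: m=38, d=1, a=76
d=1 and a=2a₀=76 at k=6, so the next step gives (m, d) = (38, 26) again — its k=1 value — and the period has length 6.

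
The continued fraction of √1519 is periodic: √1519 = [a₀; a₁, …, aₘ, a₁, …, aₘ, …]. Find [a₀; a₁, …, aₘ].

a₀ = ⌊√1519⌋ = 38.
With m₀=0, d₀=1 and mₖ₊₁ = dₖaₖ − mₖ, dₖ₊₁ = (n − mₖ₊₁²)/dₖ, aₖ₊₁ = ⌊(a₀+mₖ₊₁)/dₖ₊₁⌋:
  k=1: m=38, d=75, a=1
  k=2: m=37, d=2, a=37
  k=3: m=37, d=75, a=1
  k=4: m=38, d=1, a=76
d=1 and a=2a₀=76 at k=4, so the next step gives (m, d) = (38, 75) again — its k=1 value — and the period has length 4.

[38; 1, 37, 1, 76]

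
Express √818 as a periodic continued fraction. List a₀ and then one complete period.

a₀ = ⌊√818⌋ = 28.
With m₀=0, d₀=1 and mₖ₊₁ = dₖaₖ − mₖ, dₖ₊₁ = (n − mₖ₊₁²)/dₖ, aₖ₊₁ = ⌊(a₀+mₖ₊₁)/dₖ₊₁⌋:
  k=1: m=28, d=34, a=1
  k=2: m=6, d=23, a=1
  k=3: m=17, d=23, a=1
  k=4: m=6, d=34, a=1
  k=5: m=28, d=1, a=56
d=1 and a=2a₀=56 at k=5, so the next step gives (m, d) = (28, 34) again — its k=1 value — and the period has length 5.

[28; 1, 1, 1, 1, 56]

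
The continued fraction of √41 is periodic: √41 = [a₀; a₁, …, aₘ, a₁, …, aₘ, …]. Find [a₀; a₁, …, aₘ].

[6; 2, 2, 12]

a₀ = ⌊√41⌋ = 6.
With m₀=0, d₀=1 and mₖ₊₁ = dₖaₖ − mₖ, dₖ₊₁ = (n − mₖ₊₁²)/dₖ, aₖ₊₁ = ⌊(a₀+mₖ₊₁)/dₖ₊₁⌋:
  k=1: m=6, d=5, a=2
  k=2: m=4, d=5, a=2
  k=3: m=6, d=1, a=12
d=1 and a=2a₀=12 at k=3, so the next step gives (m, d) = (6, 5) again — its k=1 value — and the period has length 3.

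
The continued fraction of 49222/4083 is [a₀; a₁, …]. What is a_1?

49222 = 12·4083 + 226   →  a_0 = 12
4083 = 18·226 + 15   →  a_1 = 18

18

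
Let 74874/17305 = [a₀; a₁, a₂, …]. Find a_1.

74874 = 4·17305 + 5654   →  a_0 = 4
17305 = 3·5654 + 343   →  a_1 = 3

3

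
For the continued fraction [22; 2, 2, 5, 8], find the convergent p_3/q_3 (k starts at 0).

Using pₖ = aₖpₖ₋₁ + pₖ₋₂, qₖ = aₖqₖ₋₁ + qₖ₋₂ (with p₋₁=1, p₋₂=0, q₋₁=0, q₋₂=1):
  k=0: a=22, p=22, q=1
  k=1: a=2, p=45, q=2
  k=2: a=2, p=112, q=5
  k=3: a=5, p=605, q=27

605/27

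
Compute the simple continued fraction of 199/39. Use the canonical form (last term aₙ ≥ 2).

[5; 9, 1, 3]

199 = 5*39 + 4
39 = 9*4 + 3
4 = 1*3 + 1
3 = 3*1 + 0  (stop)
So 199/39 = [5; 9, 1, 3].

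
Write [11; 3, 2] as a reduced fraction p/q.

79/7

Fold from the inside: start with 2/1.
  3 + 1/2 = 7/2
  11 + 2/7 = 79/7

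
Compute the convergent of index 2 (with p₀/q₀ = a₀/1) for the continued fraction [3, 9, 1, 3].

31/10

Using pₖ = aₖpₖ₋₁ + pₖ₋₂, qₖ = aₖqₖ₋₁ + qₖ₋₂ (with p₋₁=1, p₋₂=0, q₋₁=0, q₋₂=1):
  k=0: a=3, p=3, q=1
  k=1: a=9, p=28, q=9
  k=2: a=1, p=31, q=10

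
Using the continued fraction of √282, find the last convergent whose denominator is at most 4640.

77096/4591

√282 = [16; 1, 3, 1, 4, 1, 3, 1, 32, …] (period length 8).
Convergents:
  p_0/q_0 = 16/1
  p_1/q_1 = 17/1
  p_2/q_2 = 67/4
  p_3/q_3 = 84/5
  p_4/q_4 = 403/24
  p_5/q_5 = 487/29
  p_6/q_6 = 1864/111
  p_7/q_7 = 2351/140
  p_8/q_8 = 77096/4591
  p_9/q_9 = 79447/4731
q_8 = 4591 ≤ 4640 < 4731 = q_9, so the answer is 77096/4591.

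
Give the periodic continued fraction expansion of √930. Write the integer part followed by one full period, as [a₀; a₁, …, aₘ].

a₀ = ⌊√930⌋ = 30.

[30; 2, 60]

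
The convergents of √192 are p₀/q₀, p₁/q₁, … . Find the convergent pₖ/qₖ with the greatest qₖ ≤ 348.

2702/195

√192 = [13; 1, 5, 1, 26, …] (period length 4).
Convergents:
  p_0/q_0 = 13/1
  p_1/q_1 = 14/1
  p_2/q_2 = 83/6
  p_3/q_3 = 97/7
  p_4/q_4 = 2605/188
  p_5/q_5 = 2702/195
  p_6/q_6 = 16115/1163
q_5 = 195 ≤ 348 < 1163 = q_6, so the answer is 2702/195.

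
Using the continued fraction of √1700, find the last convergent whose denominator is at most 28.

√1700 = [41; 4, 3, 20, 3, 4, 82, …] (period length 6).
Convergents:
  p_0/q_0 = 41/1
  p_1/q_1 = 165/4
  p_2/q_2 = 536/13
  p_3/q_3 = 10885/264
q_2 = 13 ≤ 28 < 264 = q_3, so the answer is 536/13.

536/13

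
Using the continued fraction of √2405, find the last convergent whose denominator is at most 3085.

√2405 = [49; 24, 1, 1, 24, 98, …] (period length 5).
Convergents:
  p_0/q_0 = 49/1
  p_1/q_1 = 1177/24
  p_2/q_2 = 1226/25
  p_3/q_3 = 2403/49
  p_4/q_4 = 58898/1201
  p_5/q_5 = 5774407/117747
q_4 = 1201 ≤ 3085 < 117747 = q_5, so the answer is 58898/1201.

58898/1201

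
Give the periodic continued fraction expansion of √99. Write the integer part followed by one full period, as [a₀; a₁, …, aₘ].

[9; 1, 18]

a₀ = ⌊√99⌋ = 9.
With m₀=0, d₀=1 and mₖ₊₁ = dₖaₖ − mₖ, dₖ₊₁ = (n − mₖ₊₁²)/dₖ, aₖ₊₁ = ⌊(a₀+mₖ₊₁)/dₖ₊₁⌋:
  k=1: m=9, d=18, a=1
  k=2: m=9, d=1, a=18
d=1 and a=2a₀=18 at k=2, so the next step gives (m, d) = (9, 18) again — its k=1 value — and the period has length 2.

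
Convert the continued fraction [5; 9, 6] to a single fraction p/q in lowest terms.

281/55

Using pₖ = aₖpₖ₋₁ + pₖ₋₂ and qₖ = aₖqₖ₋₁ + qₖ₋₂:
  k=0: a=5, p=5, q=1
  k=1: a=9, p=46, q=9
  k=2: a=6, p=281, q=55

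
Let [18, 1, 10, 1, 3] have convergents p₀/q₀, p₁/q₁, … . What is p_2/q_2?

Using pₖ = aₖpₖ₋₁ + pₖ₋₂, qₖ = aₖqₖ₋₁ + qₖ₋₂ (with p₋₁=1, p₋₂=0, q₋₁=0, q₋₂=1):
  k=0: a=18, p=18, q=1
  k=1: a=1, p=19, q=1
  k=2: a=10, p=208, q=11

208/11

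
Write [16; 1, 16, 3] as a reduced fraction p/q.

Using pₖ = aₖpₖ₋₁ + pₖ₋₂ and qₖ = aₖqₖ₋₁ + qₖ₋₂:
  k=0: a=16, p=16, q=1
  k=1: a=1, p=17, q=1
  k=2: a=16, p=288, q=17
  k=3: a=3, p=881, q=52

881/52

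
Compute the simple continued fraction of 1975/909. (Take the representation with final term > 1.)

1975 = 2×909 + 157
909 = 5×157 + 124
157 = 1×124 + 33
124 = 3×33 + 25
33 = 1×25 + 8
25 = 3×8 + 1
8 = 8×1 + 0  (stop)
So 1975/909 = [2; 5, 1, 3, 1, 3, 8].

[2; 5, 1, 3, 1, 3, 8]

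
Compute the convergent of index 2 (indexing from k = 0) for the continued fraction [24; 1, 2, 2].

Using pₖ = aₖpₖ₋₁ + pₖ₋₂, qₖ = aₖqₖ₋₁ + qₖ₋₂ (with p₋₁=1, p₋₂=0, q₋₁=0, q₋₂=1):
  k=0: a=24, p=24, q=1
  k=1: a=1, p=25, q=1
  k=2: a=2, p=74, q=3

74/3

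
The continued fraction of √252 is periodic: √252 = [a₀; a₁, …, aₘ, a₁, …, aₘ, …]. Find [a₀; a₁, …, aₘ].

[15; 1, 6, 1, 30]

a₀ = ⌊√252⌋ = 15.
With m₀=0, d₀=1 and mₖ₊₁ = dₖaₖ − mₖ, dₖ₊₁ = (n − mₖ₊₁²)/dₖ, aₖ₊₁ = ⌊(a₀+mₖ₊₁)/dₖ₊₁⌋:
  k=1: m=15, d=27, a=1
  k=2: m=12, d=4, a=6
  k=3: m=12, d=27, a=1
  k=4: m=15, d=1, a=30
d=1 and a=2a₀=30 at k=4, so the next step gives (m, d) = (15, 27) again — its k=1 value — and the period has length 4.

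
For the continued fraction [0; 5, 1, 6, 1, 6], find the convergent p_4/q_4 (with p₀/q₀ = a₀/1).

Using pₖ = aₖpₖ₋₁ + pₖ₋₂, qₖ = aₖqₖ₋₁ + qₖ₋₂ (with p₋₁=1, p₋₂=0, q₋₁=0, q₋₂=1):
  k=0: a=0, p=0, q=1
  k=1: a=5, p=1, q=5
  k=2: a=1, p=1, q=6
  k=3: a=6, p=7, q=41
  k=4: a=1, p=8, q=47

8/47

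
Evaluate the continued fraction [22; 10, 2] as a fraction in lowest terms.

Fold from the inside: start with 2/1.
  10 + 1/2 = 21/2
  22 + 2/21 = 464/21

464/21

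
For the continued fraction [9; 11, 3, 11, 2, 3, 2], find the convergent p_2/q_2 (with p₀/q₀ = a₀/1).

309/34

Using pₖ = aₖpₖ₋₁ + pₖ₋₂, qₖ = aₖqₖ₋₁ + qₖ₋₂ (with p₋₁=1, p₋₂=0, q₋₁=0, q₋₂=1):
  k=0: a=9, p=9, q=1
  k=1: a=11, p=100, q=11
  k=2: a=3, p=309, q=34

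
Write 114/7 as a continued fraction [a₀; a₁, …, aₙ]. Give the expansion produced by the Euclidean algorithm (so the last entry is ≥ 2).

114 = 16·7 + 2
7 = 3·2 + 1
2 = 2·1 + 0  (stop)
So 114/7 = [16; 3, 2].

[16; 3, 2]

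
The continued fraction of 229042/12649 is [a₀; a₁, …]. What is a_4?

229042 = 18·12649 + 1360   →  a_0 = 18
12649 = 9·1360 + 409   →  a_1 = 9
1360 = 3·409 + 133   →  a_2 = 3
409 = 3·133 + 10   →  a_3 = 3
133 = 13·10 + 3   →  a_4 = 13

13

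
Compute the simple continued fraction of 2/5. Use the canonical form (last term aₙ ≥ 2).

[0; 2, 2]

2 = 0*5 + 2
5 = 2*2 + 1
2 = 2*1 + 0  (stop)
So 2/5 = [0; 2, 2].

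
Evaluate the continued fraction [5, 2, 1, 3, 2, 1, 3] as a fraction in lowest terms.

713/133

Fold from the inside: start with 3/1.
  1 + 1/3 = 4/3
  2 + 3/4 = 11/4
  3 + 4/11 = 37/11
  1 + 11/37 = 48/37
  2 + 37/48 = 133/48
  5 + 48/133 = 713/133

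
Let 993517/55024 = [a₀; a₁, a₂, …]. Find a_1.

17

993517 = 18·55024 + 3085   →  a_0 = 18
55024 = 17·3085 + 2579   →  a_1 = 17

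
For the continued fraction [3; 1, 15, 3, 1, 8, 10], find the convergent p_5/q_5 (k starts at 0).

Using pₖ = aₖpₖ₋₁ + pₖ₋₂, qₖ = aₖqₖ₋₁ + qₖ₋₂ (with p₋₁=1, p₋₂=0, q₋₁=0, q₋₂=1):
  k=0: a=3, p=3, q=1
  k=1: a=1, p=4, q=1
  k=2: a=15, p=63, q=16
  k=3: a=3, p=193, q=49
  k=4: a=1, p=256, q=65
  k=5: a=8, p=2241, q=569

2241/569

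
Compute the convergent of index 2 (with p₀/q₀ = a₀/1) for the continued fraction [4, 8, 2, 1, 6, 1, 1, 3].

Using pₖ = aₖpₖ₋₁ + pₖ₋₂, qₖ = aₖqₖ₋₁ + qₖ₋₂ (with p₋₁=1, p₋₂=0, q₋₁=0, q₋₂=1):
  k=0: a=4, p=4, q=1
  k=1: a=8, p=33, q=8
  k=2: a=2, p=70, q=17

70/17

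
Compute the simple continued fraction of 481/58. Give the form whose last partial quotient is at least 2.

[8; 3, 2, 2, 3]

481 = 8×58 + 17
58 = 3×17 + 7
17 = 2×7 + 3
7 = 2×3 + 1
3 = 3×1 + 0  (stop)
So 481/58 = [8; 3, 2, 2, 3].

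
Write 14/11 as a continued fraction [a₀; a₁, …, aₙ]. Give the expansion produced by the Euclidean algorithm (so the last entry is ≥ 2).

[1; 3, 1, 2]

14 = 1*11 + 3
11 = 3*3 + 2
3 = 1*2 + 1
2 = 2*1 + 0  (stop)
So 14/11 = [1; 3, 1, 2].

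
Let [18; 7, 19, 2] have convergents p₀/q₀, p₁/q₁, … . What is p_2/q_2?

Using pₖ = aₖpₖ₋₁ + pₖ₋₂, qₖ = aₖqₖ₋₁ + qₖ₋₂ (with p₋₁=1, p₋₂=0, q₋₁=0, q₋₂=1):
  k=0: a=18, p=18, q=1
  k=1: a=7, p=127, q=7
  k=2: a=19, p=2431, q=134

2431/134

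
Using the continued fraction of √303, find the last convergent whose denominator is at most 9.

√303 = [17; 2, 2, 5, 2, 2, 34, …] (period length 6).
Convergents:
  p_0/q_0 = 17/1
  p_1/q_1 = 35/2
  p_2/q_2 = 87/5
  p_3/q_3 = 470/27
q_2 = 5 ≤ 9 < 27 = q_3, so the answer is 87/5.

87/5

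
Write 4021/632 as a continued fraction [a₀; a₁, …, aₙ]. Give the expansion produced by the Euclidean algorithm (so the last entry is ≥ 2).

[6; 2, 1, 3, 6, 9]

4021 = 6·632 + 229
632 = 2·229 + 174
229 = 1·174 + 55
174 = 3·55 + 9
55 = 6·9 + 1
9 = 9·1 + 0  (stop)
So 4021/632 = [6; 2, 1, 3, 6, 9].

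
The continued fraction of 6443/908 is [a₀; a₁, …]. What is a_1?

10

6443 = 7·908 + 87   →  a_0 = 7
908 = 10·87 + 38   →  a_1 = 10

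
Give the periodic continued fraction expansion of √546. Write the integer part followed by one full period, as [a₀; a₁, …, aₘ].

a₀ = ⌊√546⌋ = 23.
With m₀=0, d₀=1 and mₖ₊₁ = dₖaₖ − mₖ, dₖ₊₁ = (n − mₖ₊₁²)/dₖ, aₖ₊₁ = ⌊(a₀+mₖ₊₁)/dₖ₊₁⌋:
  k=1: m=23, d=17, a=2
  k=2: m=11, d=25, a=1
  k=3: m=14, d=14, a=2
  k=4: m=14, d=25, a=1
  k=5: m=11, d=17, a=2
  k=6: m=23, d=1, a=46
d=1 and a=2a₀=46 at k=6, so the next step gives (m, d) = (23, 17) again — its k=1 value — and the period has length 6.

[23; 2, 1, 2, 1, 2, 46]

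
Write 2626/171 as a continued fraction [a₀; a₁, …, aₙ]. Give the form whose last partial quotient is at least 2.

2626 = 15*171 + 61
171 = 2*61 + 49
61 = 1*49 + 12
49 = 4*12 + 1
12 = 12*1 + 0  (stop)
So 2626/171 = [15; 2, 1, 4, 12].

[15; 2, 1, 4, 12]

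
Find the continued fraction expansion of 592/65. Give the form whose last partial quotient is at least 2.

[9; 9, 3, 2]

592 = 9·65 + 7
65 = 9·7 + 2
7 = 3·2 + 1
2 = 2·1 + 0  (stop)
So 592/65 = [9; 9, 3, 2].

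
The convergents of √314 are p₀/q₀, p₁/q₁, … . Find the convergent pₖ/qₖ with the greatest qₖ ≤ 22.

319/18

√314 = [17; 1, 2, 1, 1, 2, 1, 34, …] (period length 7).
Convergents:
  p_0/q_0 = 17/1
  p_1/q_1 = 18/1
  p_2/q_2 = 53/3
  p_3/q_3 = 71/4
  p_4/q_4 = 124/7
  p_5/q_5 = 319/18
  p_6/q_6 = 443/25
q_5 = 18 ≤ 22 < 25 = q_6, so the answer is 319/18.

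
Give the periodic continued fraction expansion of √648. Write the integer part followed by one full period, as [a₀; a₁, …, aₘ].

a₀ = ⌊√648⌋ = 25.
With m₀=0, d₀=1 and mₖ₊₁ = dₖaₖ − mₖ, dₖ₊₁ = (n − mₖ₊₁²)/dₖ, aₖ₊₁ = ⌊(a₀+mₖ₊₁)/dₖ₊₁⌋:
  k=1: m=25, d=23, a=2
  k=2: m=21, d=9, a=5
  k=3: m=24, d=8, a=6
  k=4: m=24, d=9, a=5
  k=5: m=21, d=23, a=2
  k=6: m=25, d=1, a=50
d=1 and a=2a₀=50 at k=6, so the next step gives (m, d) = (25, 23) again — its k=1 value — and the period has length 6.

[25; 2, 5, 6, 5, 2, 50]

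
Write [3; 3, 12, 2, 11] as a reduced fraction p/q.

2939/884

Fold from the inside: start with 11/1.
  2 + 1/11 = 23/11
  12 + 11/23 = 287/23
  3 + 23/287 = 884/287
  3 + 287/884 = 2939/884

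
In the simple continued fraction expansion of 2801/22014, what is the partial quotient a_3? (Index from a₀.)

6

2801 = 0·22014 + 2801   →  a_0 = 0
22014 = 7·2801 + 2407   →  a_1 = 7
2801 = 1·2407 + 394   →  a_2 = 1
2407 = 6·394 + 43   →  a_3 = 6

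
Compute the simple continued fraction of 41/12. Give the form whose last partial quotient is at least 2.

41 = 3·12 + 5
12 = 2·5 + 2
5 = 2·2 + 1
2 = 2·1 + 0  (stop)
So 41/12 = [3; 2, 2, 2].

[3; 2, 2, 2]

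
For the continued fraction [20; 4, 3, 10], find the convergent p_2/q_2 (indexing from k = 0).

Using pₖ = aₖpₖ₋₁ + pₖ₋₂, qₖ = aₖqₖ₋₁ + qₖ₋₂ (with p₋₁=1, p₋₂=0, q₋₁=0, q₋₂=1):
  k=0: a=20, p=20, q=1
  k=1: a=4, p=81, q=4
  k=2: a=3, p=263, q=13

263/13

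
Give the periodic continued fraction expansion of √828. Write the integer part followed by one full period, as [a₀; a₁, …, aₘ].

[28; 1, 3, 2, 3, 1, 56]

a₀ = ⌊√828⌋ = 28.
With m₀=0, d₀=1 and mₖ₊₁ = dₖaₖ − mₖ, dₖ₊₁ = (n − mₖ₊₁²)/dₖ, aₖ₊₁ = ⌊(a₀+mₖ₊₁)/dₖ₊₁⌋:
  k=1: m=28, d=44, a=1
  k=2: m=16, d=13, a=3
  k=3: m=23, d=23, a=2
  k=4: m=23, d=13, a=3
  k=5: m=16, d=44, a=1
  k=6: m=28, d=1, a=56
d=1 and a=2a₀=56 at k=6, so the next step gives (m, d) = (28, 44) again — its k=1 value — and the period has length 6.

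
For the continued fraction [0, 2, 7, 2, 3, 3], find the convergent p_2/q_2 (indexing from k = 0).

7/15

Using pₖ = aₖpₖ₋₁ + pₖ₋₂, qₖ = aₖqₖ₋₁ + qₖ₋₂ (with p₋₁=1, p₋₂=0, q₋₁=0, q₋₂=1):
  k=0: a=0, p=0, q=1
  k=1: a=2, p=1, q=2
  k=2: a=7, p=7, q=15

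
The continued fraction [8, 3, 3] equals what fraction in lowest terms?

83/10

Using pₖ = aₖpₖ₋₁ + pₖ₋₂ and qₖ = aₖqₖ₋₁ + qₖ₋₂:
  k=0: a=8, p=8, q=1
  k=1: a=3, p=25, q=3
  k=2: a=3, p=83, q=10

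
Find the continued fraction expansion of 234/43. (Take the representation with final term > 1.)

234 = 5×43 + 19
43 = 2×19 + 5
19 = 3×5 + 4
5 = 1×4 + 1
4 = 4×1 + 0  (stop)
So 234/43 = [5; 2, 3, 1, 4].

[5; 2, 3, 1, 4]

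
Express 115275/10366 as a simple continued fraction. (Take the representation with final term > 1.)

115275 = 11*10366 + 1249
10366 = 8*1249 + 374
1249 = 3*374 + 127
374 = 2*127 + 120
127 = 1*120 + 7
120 = 17*7 + 1
7 = 7*1 + 0  (stop)
So 115275/10366 = [11; 8, 3, 2, 1, 17, 7].

[11; 8, 3, 2, 1, 17, 7]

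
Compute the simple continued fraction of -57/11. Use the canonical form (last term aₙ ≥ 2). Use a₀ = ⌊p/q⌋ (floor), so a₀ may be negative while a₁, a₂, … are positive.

-57 = -6*11 + 9
11 = 1*9 + 2
9 = 4*2 + 1
2 = 2*1 + 0  (stop)
So -57/11 = [-6; 1, 4, 2].

[-6; 1, 4, 2]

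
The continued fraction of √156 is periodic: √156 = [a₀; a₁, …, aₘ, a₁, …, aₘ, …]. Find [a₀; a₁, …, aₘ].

a₀ = ⌊√156⌋ = 12.
With m₀=0, d₀=1 and mₖ₊₁ = dₖaₖ − mₖ, dₖ₊₁ = (n − mₖ₊₁²)/dₖ, aₖ₊₁ = ⌊(a₀+mₖ₊₁)/dₖ₊₁⌋:
  k=1: m=12, d=12, a=2
  k=2: m=12, d=1, a=24
d=1 and a=2a₀=24 at k=2, so the next step gives (m, d) = (12, 12) again — its k=1 value — and the period has length 2.

[12; 2, 24]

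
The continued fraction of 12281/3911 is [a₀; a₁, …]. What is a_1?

7

12281 = 3·3911 + 548   →  a_0 = 3
3911 = 7·548 + 75   →  a_1 = 7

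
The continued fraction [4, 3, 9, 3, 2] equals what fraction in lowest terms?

873/202

Fold from the inside: start with 2/1.
  3 + 1/2 = 7/2
  9 + 2/7 = 65/7
  3 + 7/65 = 202/65
  4 + 65/202 = 873/202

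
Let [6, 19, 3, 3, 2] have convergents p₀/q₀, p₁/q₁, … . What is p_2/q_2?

351/58

Using pₖ = aₖpₖ₋₁ + pₖ₋₂, qₖ = aₖqₖ₋₁ + qₖ₋₂ (with p₋₁=1, p₋₂=0, q₋₁=0, q₋₂=1):
  k=0: a=6, p=6, q=1
  k=1: a=19, p=115, q=19
  k=2: a=3, p=351, q=58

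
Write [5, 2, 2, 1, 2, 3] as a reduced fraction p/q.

Using pₖ = aₖpₖ₋₁ + pₖ₋₂ and qₖ = aₖqₖ₋₁ + qₖ₋₂:
  k=0: a=5, p=5, q=1
  k=1: a=2, p=11, q=2
  k=2: a=2, p=27, q=5
  k=3: a=1, p=38, q=7
  k=4: a=2, p=103, q=19
  k=5: a=3, p=347, q=64

347/64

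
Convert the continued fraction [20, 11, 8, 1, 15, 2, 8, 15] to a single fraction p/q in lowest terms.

Fold from the inside: start with 15/1.
  8 + 1/15 = 121/15
  2 + 15/121 = 257/121
  15 + 121/257 = 3976/257
  1 + 257/3976 = 4233/3976
  8 + 3976/4233 = 37840/4233
  11 + 4233/37840 = 420473/37840
  20 + 37840/420473 = 8447300/420473

8447300/420473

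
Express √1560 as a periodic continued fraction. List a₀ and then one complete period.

[39; 2, 78]

a₀ = ⌊√1560⌋ = 39.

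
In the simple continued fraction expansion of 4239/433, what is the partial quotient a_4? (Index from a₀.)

4239 = 9·433 + 342   →  a_0 = 9
433 = 1·342 + 91   →  a_1 = 1
342 = 3·91 + 69   →  a_2 = 3
91 = 1·69 + 22   →  a_3 = 1
69 = 3·22 + 3   →  a_4 = 3

3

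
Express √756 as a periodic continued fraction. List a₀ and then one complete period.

a₀ = ⌊√756⌋ = 27.
With m₀=0, d₀=1 and mₖ₊₁ = dₖaₖ − mₖ, dₖ₊₁ = (n − mₖ₊₁²)/dₖ, aₖ₊₁ = ⌊(a₀+mₖ₊₁)/dₖ₊₁⌋:
  k=1: m=27, d=27, a=2
  k=2: m=27, d=1, a=54
d=1 and a=2a₀=54 at k=2, so the next step gives (m, d) = (27, 27) again — its k=1 value — and the period has length 2.

[27; 2, 54]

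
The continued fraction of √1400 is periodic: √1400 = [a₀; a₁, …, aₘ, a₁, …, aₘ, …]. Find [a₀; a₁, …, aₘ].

[37; 2, 2, 2, 74]

a₀ = ⌊√1400⌋ = 37.
With m₀=0, d₀=1 and mₖ₊₁ = dₖaₖ − mₖ, dₖ₊₁ = (n − mₖ₊₁²)/dₖ, aₖ₊₁ = ⌊(a₀+mₖ₊₁)/dₖ₊₁⌋:
  k=1: m=37, d=31, a=2
  k=2: m=25, d=25, a=2
  k=3: m=25, d=31, a=2
  k=4: m=37, d=1, a=74
d=1 and a=2a₀=74 at k=4, so the next step gives (m, d) = (37, 31) again — its k=1 value — and the period has length 4.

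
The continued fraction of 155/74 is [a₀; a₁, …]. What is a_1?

10

155 = 2·74 + 7   →  a_0 = 2
74 = 10·7 + 4   →  a_1 = 10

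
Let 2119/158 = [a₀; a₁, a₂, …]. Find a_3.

3

2119 = 13·158 + 65   →  a_0 = 13
158 = 2·65 + 28   →  a_1 = 2
65 = 2·28 + 9   →  a_2 = 2
28 = 3·9 + 1   →  a_3 = 3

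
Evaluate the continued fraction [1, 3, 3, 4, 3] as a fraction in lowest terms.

Fold from the inside: start with 3/1.
  4 + 1/3 = 13/3
  3 + 3/13 = 42/13
  3 + 13/42 = 139/42
  1 + 42/139 = 181/139

181/139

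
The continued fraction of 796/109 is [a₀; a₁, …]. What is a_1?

3

796 = 7·109 + 33   →  a_0 = 7
109 = 3·33 + 10   →  a_1 = 3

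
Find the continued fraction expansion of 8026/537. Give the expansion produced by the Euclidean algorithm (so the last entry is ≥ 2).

[14; 1, 17, 1, 1, 14]

8026 = 14×537 + 508
537 = 1×508 + 29
508 = 17×29 + 15
29 = 1×15 + 14
15 = 1×14 + 1
14 = 14×1 + 0  (stop)
So 8026/537 = [14; 1, 17, 1, 1, 14].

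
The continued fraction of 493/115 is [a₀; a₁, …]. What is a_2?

2

493 = 4·115 + 33   →  a_0 = 4
115 = 3·33 + 16   →  a_1 = 3
33 = 2·16 + 1   →  a_2 = 2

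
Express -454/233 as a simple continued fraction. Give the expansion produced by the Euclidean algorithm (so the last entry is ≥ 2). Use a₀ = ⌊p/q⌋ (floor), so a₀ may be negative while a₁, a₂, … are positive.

[-2; 19, 2, 2, 2]

-454 = -2×233 + 12
233 = 19×12 + 5
12 = 2×5 + 2
5 = 2×2 + 1
2 = 2×1 + 0  (stop)
So -454/233 = [-2; 19, 2, 2, 2].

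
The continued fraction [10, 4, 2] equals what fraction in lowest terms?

92/9

Using pₖ = aₖpₖ₋₁ + pₖ₋₂ and qₖ = aₖqₖ₋₁ + qₖ₋₂:
  k=0: a=10, p=10, q=1
  k=1: a=4, p=41, q=4
  k=2: a=2, p=92, q=9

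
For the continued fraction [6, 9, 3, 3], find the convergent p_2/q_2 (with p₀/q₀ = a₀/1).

171/28

Using pₖ = aₖpₖ₋₁ + pₖ₋₂, qₖ = aₖqₖ₋₁ + qₖ₋₂ (with p₋₁=1, p₋₂=0, q₋₁=0, q₋₂=1):
  k=0: a=6, p=6, q=1
  k=1: a=9, p=55, q=9
  k=2: a=3, p=171, q=28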